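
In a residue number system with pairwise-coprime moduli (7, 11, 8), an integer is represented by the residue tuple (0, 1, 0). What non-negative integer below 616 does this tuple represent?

56

From x ≡ 0 (mod 7) write x = 0 + 7t. Substituting into x ≡ 1 (mod 11) gives 7t ≡ 1 (mod 11), and since 7⁻¹ ≡ 8 (mod 11), t ≡ 8. Hence x ≡ 0 + 7·8 = 56 (mod 77).
From x ≡ 56 (mod 77) write x = 56 + 77t. Substituting into x ≡ 0 (mod 8) gives 77t ≡ 0 (mod 8), and since 5⁻¹ ≡ 5 (mod 8), t ≡ 0. Hence x ≡ 56 + 77·0 = 56 (mod 616).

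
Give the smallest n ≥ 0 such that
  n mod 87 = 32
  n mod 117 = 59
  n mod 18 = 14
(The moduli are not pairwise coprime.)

3686

gcd(87, 117) = 3 and 3 | (59 − 32), so the pair is consistent; merging gives n ≡ 293 (mod 3393), where 3393 = lcm(87, 117).
gcd(3393, 18) = 9 and 9 | (14 − 293), so the pair is consistent; merging gives n ≡ 3686 (mod 6786), where 6786 = lcm(3393, 18).
The solution is unique modulo lcm(87, 117, 18) = 6786.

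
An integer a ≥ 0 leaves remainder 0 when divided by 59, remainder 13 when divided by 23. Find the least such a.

59

From a ≡ 0 (mod 59) write a = 0 + 59t. Substituting into a ≡ 13 (mod 23) gives 59t ≡ 13 (mod 23), and since 13⁻¹ ≡ 16 (mod 23), t ≡ 1. Hence a ≡ 0 + 59·1 = 59 (mod 1357).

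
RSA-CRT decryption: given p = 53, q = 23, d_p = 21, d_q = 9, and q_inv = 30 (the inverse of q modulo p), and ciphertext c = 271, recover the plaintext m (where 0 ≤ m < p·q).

219

m₁ = c^(d_p) mod p: c ≡ 6 (mod 53), and 6^21 mod 53 = 7.
m₂ = c^(d_q) mod q: c ≡ 18 (mod 23), and 18^9 mod 23 = 12.
h = q_inv·(m₁ − m₂) mod p = 30·(7 − 12) mod 53 = 9.
m = m₂ + h·q = 12 + 9·23 = 219.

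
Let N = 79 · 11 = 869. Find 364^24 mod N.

144

Mod 79: 364 ≡ 48; 48^24 ≡ 65 (mod 79).
Mod 11: 364 ≡ 1; by Fermat, exponent reduces to 24 mod 10 = 4; 1^4 ≡ 1 (mod 11).
Combine by CRT: x ≡ 65 (mod 79), x ≡ 1 (mod 11) ⇒ x ≡ 144 (mod 869).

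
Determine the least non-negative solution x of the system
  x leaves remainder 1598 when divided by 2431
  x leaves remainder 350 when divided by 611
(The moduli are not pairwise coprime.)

Combine the congruences pairwise.
gcd(2431, 611) = 13 and 13 | (350 − 1598), so the pair is consistent; merging gives x ≡ 6460 (mod 114257), where 114257 = lcm(2431, 611).
The solution is unique modulo lcm(2431, 611) = 114257.

6460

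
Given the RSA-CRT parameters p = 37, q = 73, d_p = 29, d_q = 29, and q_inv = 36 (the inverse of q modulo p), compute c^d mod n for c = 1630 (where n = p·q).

1171

m₁ = c^(d_p) mod p: c ≡ 2 (mod 37), and 2^29 mod 37 = 24.
m₂ = c^(d_q) mod q: c ≡ 24 (mod 73), and 24^29 mod 73 = 3.
h = q_inv·(m₁ − m₂) mod p = 36·(24 − 3) mod 37 = 16.
m = m₂ + h·q = 3 + 16·73 = 1171.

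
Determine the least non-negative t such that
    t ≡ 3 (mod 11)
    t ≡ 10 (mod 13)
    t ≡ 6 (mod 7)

The moduli are pairwise coprime; N = 11·13·7 = 1001.
N/11 = 91; 91 ≡ 3 (mod 11); 3·4 ≡ 1, so inverse 4.
N/13 = 77; 77 ≡ 12 (mod 13); 12·12 ≡ 1, so inverse 12.
N/7 = 143; 143 ≡ 3 (mod 7); 3·5 ≡ 1, so inverse 5.
t ≡ 3·91·4 + 10·77·12 + 6·143·5 = 14622.
14622 mod 1001 = 608.

608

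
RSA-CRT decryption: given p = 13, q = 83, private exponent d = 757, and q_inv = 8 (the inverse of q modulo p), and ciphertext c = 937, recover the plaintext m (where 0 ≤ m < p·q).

d_p = d mod (p−1) = 757 mod 12 = 1; d_q = d mod (q−1) = 19.
m₁ = c^(d_p) mod p: c ≡ 1 (mod 13), and 1^1 mod 13 = 1.
m₂ = c^(d_q) mod q: c ≡ 24 (mod 83), and 24^19 mod 83 = 80.
h = q_inv·(m₁ − m₂) mod p = 8·(1 − 80) mod 13 = 5.
m = m₂ + h·q = 80 + 5·83 = 495.

495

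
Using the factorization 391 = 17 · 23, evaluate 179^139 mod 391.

Mod 17: 179 ≡ 9; by Fermat, exponent reduces to 139 mod 16 = 11; 9^11 ≡ 15 (mod 17).
Mod 23: 179 ≡ 18; by Fermat, exponent reduces to 139 mod 22 = 7; 18^7 ≡ 6 (mod 23).
Combine by CRT: x ≡ 15 (mod 17), x ≡ 6 (mod 23) ⇒ x ≡ 236 (mod 391).

236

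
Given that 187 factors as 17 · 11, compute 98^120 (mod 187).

1

Mod 17: 98 ≡ 13; by Fermat, exponent reduces to 120 mod 16 = 8; 13^8 ≡ 1 (mod 17).
Mod 11: 98 ≡ 10; since 10 | 120, by Fermat 10^120 ≡ 1 (mod 11).
Combine by CRT: x ≡ 1 (mod 17), x ≡ 1 (mod 11) ⇒ x ≡ 1 (mod 187).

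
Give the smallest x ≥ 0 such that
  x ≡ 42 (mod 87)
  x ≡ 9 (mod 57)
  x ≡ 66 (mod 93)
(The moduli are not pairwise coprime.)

21270

Combine the congruences pairwise.
gcd(87, 57) = 3 and 3 | (9 − 42), so the pair is consistent; merging gives x ≡ 1434 (mod 1653), where 1653 = lcm(87, 57).
gcd(1653, 93) = 3 and 3 | (66 − 1434), so the pair is consistent; merging gives x ≡ 21270 (mod 51243), where 51243 = lcm(1653, 93).
The solution is unique modulo lcm(87, 57, 93) = 51243.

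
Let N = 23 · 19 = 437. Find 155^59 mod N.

Mod 23: 155 ≡ 17; by Fermat, exponent reduces to 59 mod 22 = 15; 17^15 ≡ 15 (mod 23).
Mod 19: 155 ≡ 3; by Fermat, exponent reduces to 59 mod 18 = 5; 3^5 ≡ 15 (mod 19).
Combine by CRT: x ≡ 15 (mod 23), x ≡ 15 (mod 19) ⇒ x ≡ 15 (mod 437).

15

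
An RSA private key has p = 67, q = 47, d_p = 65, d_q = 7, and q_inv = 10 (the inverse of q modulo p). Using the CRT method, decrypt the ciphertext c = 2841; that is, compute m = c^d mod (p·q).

m₁ = c^(d_p) mod p: c ≡ 27 (mod 67), and 27^65 mod 67 = 5.
m₂ = c^(d_q) mod q: c ≡ 21 (mod 47), and 21^7 mod 47 = 37.
h = q_inv·(m₁ − m₂) mod p = 10·(5 − 37) mod 67 = 15.
m = m₂ + h·q = 37 + 15·47 = 742.

742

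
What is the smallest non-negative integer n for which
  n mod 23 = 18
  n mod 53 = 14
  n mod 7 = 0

From n ≡ 18 (mod 23) write n = 18 + 23t. Substituting into n ≡ 14 (mod 53) gives 23t ≡ 49 (mod 53), and since 23⁻¹ ≡ 30 (mod 53), t ≡ 39. Hence n ≡ 18 + 23·39 = 915 (mod 1219).
From n ≡ 915 (mod 1219) write n = 915 + 1219t. Substituting into n ≡ 0 (mod 7) gives 1219t ≡ 2 (mod 7), and since 1⁻¹ ≡ 1 (mod 7), t ≡ 2. Hence n ≡ 915 + 1219·2 = 3353 (mod 8533).

3353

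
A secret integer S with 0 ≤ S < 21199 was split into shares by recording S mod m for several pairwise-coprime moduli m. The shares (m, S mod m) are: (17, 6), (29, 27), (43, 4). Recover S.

6755

Combine the congruences pairwise.
From S ≡ 6 (mod 17) write S = 6 + 17t. Substituting into S ≡ 27 (mod 29) gives 17t ≡ 21 (mod 29), and since 17⁻¹ ≡ 12 (mod 29), t ≡ 20. Hence S ≡ 6 + 17·20 = 346 (mod 493).
From S ≡ 346 (mod 493) write S = 346 + 493t. Substituting into S ≡ 4 (mod 43) gives 493t ≡ 2 (mod 43), and since 20⁻¹ ≡ 28 (mod 43), t ≡ 13. Hence S ≡ 346 + 493·13 = 6755 (mod 21199).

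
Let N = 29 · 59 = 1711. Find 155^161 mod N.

215

Mod 29: 155 ≡ 10; by Fermat, exponent reduces to 161 mod 28 = 21; 10^21 ≡ 12 (mod 29).
Mod 59: 155 ≡ 37; by Fermat, exponent reduces to 161 mod 58 = 45; 37^45 ≡ 38 (mod 59).
Combine by CRT: x ≡ 12 (mod 29), x ≡ 38 (mod 59) ⇒ x ≡ 215 (mod 1711).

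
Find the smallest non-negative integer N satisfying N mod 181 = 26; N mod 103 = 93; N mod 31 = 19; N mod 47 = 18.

From N ≡ 26 (mod 181) write N = 26 + 181t. Substituting into N ≡ 93 (mod 103) gives 181t ≡ 67 (mod 103), and since 78⁻¹ ≡ 70 (mod 103), t ≡ 55. Hence N ≡ 26 + 181·55 = 9981 (mod 18643).
From N ≡ 9981 (mod 18643) write N = 9981 + 18643t. Substituting into N ≡ 19 (mod 31) gives 18643t ≡ 20 (mod 31), and since 12⁻¹ ≡ 13 (mod 31), t ≡ 12. Hence N ≡ 9981 + 18643·12 = 233697 (mod 577933).
From N ≡ 233697 (mod 577933) write N = 233697 + 577933t. Substituting into N ≡ 18 (mod 47) gives 577933t ≡ 5 (mod 47), and since 21⁻¹ ≡ 9 (mod 47), t ≡ 45. Hence N ≡ 233697 + 577933·45 = 26240682 (mod 27162851).

26240682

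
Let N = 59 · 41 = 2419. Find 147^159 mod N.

Mod 59: 147 ≡ 29; by Fermat, exponent reduces to 159 mod 58 = 43; 29^43 ≡ 36 (mod 59).
Mod 41: 147 ≡ 24; by Fermat, exponent reduces to 159 mod 40 = 39; 24^39 ≡ 12 (mod 41).
Combine by CRT: x ≡ 36 (mod 59), x ≡ 12 (mod 41) ⇒ x ≡ 1570 (mod 2419).

1570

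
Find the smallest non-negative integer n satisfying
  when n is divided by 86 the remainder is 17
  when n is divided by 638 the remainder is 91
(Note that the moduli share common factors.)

18593

Combine the congruences pairwise.
gcd(86, 638) = 2 and 2 | (91 − 17), so the pair is consistent; merging gives n ≡ 18593 (mod 27434), where 27434 = lcm(86, 638).
The solution is unique modulo lcm(86, 638) = 27434.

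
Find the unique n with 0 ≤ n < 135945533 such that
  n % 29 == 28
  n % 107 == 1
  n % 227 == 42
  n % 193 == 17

53808803

From n ≡ 28 (mod 29) write n = 28 + 29t. Substituting into n ≡ 1 (mod 107) gives 29t ≡ 80 (mod 107), and since 29⁻¹ ≡ 48 (mod 107), t ≡ 95. Hence n ≡ 28 + 29·95 = 2783 (mod 3103).
From n ≡ 2783 (mod 3103) write n = 2783 + 3103t. Substituting into n ≡ 42 (mod 227) gives 3103t ≡ 210 (mod 227), and since 152⁻¹ ≡ 115 (mod 227), t ≡ 88. Hence n ≡ 2783 + 3103·88 = 275847 (mod 704381).
From n ≡ 275847 (mod 704381) write n = 275847 + 704381t. Substituting into n ≡ 17 (mod 193) gives 704381t ≡ 160 (mod 193), and since 124⁻¹ ≡ 179 (mod 193), t ≡ 76. Hence n ≡ 275847 + 704381·76 = 53808803 (mod 135945533).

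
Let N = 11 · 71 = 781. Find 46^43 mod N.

492

Mod 11: 46 ≡ 2; by Fermat, exponent reduces to 43 mod 10 = 3; 2^3 ≡ 8 (mod 11).
Mod 71: 46 ≡ 46; 46^43 ≡ 66 (mod 71).
Combine by CRT: x ≡ 8 (mod 11), x ≡ 66 (mod 71) ⇒ x ≡ 492 (mod 781).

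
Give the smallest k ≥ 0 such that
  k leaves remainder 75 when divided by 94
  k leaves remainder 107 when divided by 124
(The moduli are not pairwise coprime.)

gcd(94, 124) = 2 and 2 | (107 − 75), so the pair is consistent; merging gives k ≡ 3083 (mod 5828), where 5828 = lcm(94, 124).
The solution is unique modulo lcm(94, 124) = 5828.

3083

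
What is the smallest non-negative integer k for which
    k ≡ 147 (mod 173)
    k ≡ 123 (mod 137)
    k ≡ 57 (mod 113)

2472836

From k ≡ 147 (mod 173) write k = 147 + 173t. Substituting into k ≡ 123 (mod 137) gives 173t ≡ 113 (mod 137), and since 36⁻¹ ≡ 118 (mod 137), t ≡ 45. Hence k ≡ 147 + 173·45 = 7932 (mod 23701).
From k ≡ 7932 (mod 23701) write k = 7932 + 23701t. Substituting into k ≡ 57 (mod 113) gives 23701t ≡ 35 (mod 113), and since 84⁻¹ ≡ 74 (mod 113), t ≡ 104. Hence k ≡ 7932 + 23701·104 = 2472836 (mod 2678213).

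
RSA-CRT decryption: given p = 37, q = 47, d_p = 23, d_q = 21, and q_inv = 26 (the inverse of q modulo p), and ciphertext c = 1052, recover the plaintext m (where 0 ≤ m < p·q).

921

m₁ = c^(d_p) mod p: c ≡ 16 (mod 37), and 16^23 mod 37 = 33.
m₂ = c^(d_q) mod q: c ≡ 18 (mod 47), and 18^21 mod 47 = 28.
h = q_inv·(m₁ − m₂) mod p = 26·(33 − 28) mod 37 = 19.
m = m₂ + h·q = 28 + 19·47 = 921.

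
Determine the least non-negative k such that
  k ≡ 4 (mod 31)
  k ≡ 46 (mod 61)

From k ≡ 4 (mod 31) write k = 4 + 31t. Substituting into k ≡ 46 (mod 61) gives 31t ≡ 42 (mod 61), and since 31⁻¹ ≡ 2 (mod 61), t ≡ 23. Hence k ≡ 4 + 31·23 = 717 (mod 1891).

717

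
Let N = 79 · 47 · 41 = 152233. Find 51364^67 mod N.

12760

Mod 79: 51364 ≡ 14; 14^67 ≡ 41 (mod 79).
Mod 47: 51364 ≡ 40; by Fermat, exponent reduces to 67 mod 46 = 21; 40^21 ≡ 23 (mod 47).
Mod 41: 51364 ≡ 32; by Fermat, exponent reduces to 67 mod 40 = 27; 32^27 ≡ 9 (mod 41).
Combine by CRT: x ≡ 41 (mod 79), x ≡ 23 (mod 47), x ≡ 9 (mod 41) ⇒ x ≡ 12760 (mod 152233).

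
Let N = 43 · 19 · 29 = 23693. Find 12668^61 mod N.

9693

Mod 43: 12668 ≡ 26; by Fermat, exponent reduces to 61 mod 42 = 19; 26^19 ≡ 18 (mod 43).
Mod 19: 12668 ≡ 14; by Fermat, exponent reduces to 61 mod 18 = 7; 14^7 ≡ 3 (mod 19).
Mod 29: 12668 ≡ 24; by Fermat, exponent reduces to 61 mod 28 = 5; 24^5 ≡ 7 (mod 29).
Combine by CRT: x ≡ 18 (mod 43), x ≡ 3 (mod 19), x ≡ 7 (mod 29) ⇒ x ≡ 9693 (mod 23693).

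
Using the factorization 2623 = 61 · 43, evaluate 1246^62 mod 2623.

Mod 61: 1246 ≡ 26; by Fermat, exponent reduces to 62 mod 60 = 2; 26^2 ≡ 5 (mod 61).
Mod 43: 1246 ≡ 42; by Fermat, exponent reduces to 62 mod 42 = 20; 42^20 ≡ 1 (mod 43).
Combine by CRT: x ≡ 5 (mod 61), x ≡ 1 (mod 43) ⇒ x ≡ 2323 (mod 2623).

2323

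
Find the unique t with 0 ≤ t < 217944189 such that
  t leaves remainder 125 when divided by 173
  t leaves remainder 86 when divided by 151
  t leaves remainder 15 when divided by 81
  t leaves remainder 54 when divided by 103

From t ≡ 125 (mod 173) write t = 125 + 173s. Substituting into t ≡ 86 (mod 151) gives 173s ≡ 112 (mod 151), and since 22⁻¹ ≡ 103 (mod 151), s ≡ 60. Hence t ≡ 125 + 173·60 = 10505 (mod 26123).
From t ≡ 10505 (mod 26123) write t = 10505 + 26123s. Substituting into t ≡ 15 (mod 81) gives 26123s ≡ 40 (mod 81), and since 41⁻¹ ≡ 2 (mod 81), s ≡ 80. Hence t ≡ 10505 + 26123·80 = 2100345 (mod 2115963).
From t ≡ 2100345 (mod 2115963) write t = 2100345 + 2115963s. Substituting into t ≡ 54 (mod 103) gives 2115963s ≡ 85 (mod 103), and since 34⁻¹ ≡ 100 (mod 103), s ≡ 54. Hence t ≡ 2100345 + 2115963·54 = 116362347 (mod 217944189).

116362347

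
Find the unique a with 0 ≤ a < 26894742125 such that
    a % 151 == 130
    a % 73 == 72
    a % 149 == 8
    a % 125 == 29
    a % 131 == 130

The moduli are pairwise coprime; N = 151·73·149·125·131 = 26894742125.
N/151 = 178110875; 178110875 ≡ 33 (mod 151); 33·119 ≡ 1, so inverse 119.
N/73 = 368421125; 368421125 ≡ 53 (mod 73); 53·62 ≡ 1, so inverse 62.
N/149 = 180501625; 180501625 ≡ 45 (mod 149); 45·53 ≡ 1, so inverse 53.
N/125 = 215157937; 215157937 ≡ 62 (mod 125); 62·123 ≡ 1, so inverse 123.
N/131 = 205303375; 205303375 ≡ 44 (mod 131); 44·3 ≡ 1, so inverse 3.
a ≡ 130·178110875·119 + 72·368421125·62 + 8·180501625·53 + 29·215157937·123 + 130·205303375·3 = 5324076504779.
5324076504779 mod 26894742125 = 25812306154.

25812306154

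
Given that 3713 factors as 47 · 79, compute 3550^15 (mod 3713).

Mod 47: 3550 ≡ 25; 25^15 ≡ 36 (mod 47).
Mod 79: 3550 ≡ 74; 74^15 ≡ 57 (mod 79).
Combine by CRT: x ≡ 36 (mod 47), x ≡ 57 (mod 79) ⇒ x ≡ 3138 (mod 3713).

3138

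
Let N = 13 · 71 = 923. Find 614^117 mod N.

14

Mod 13: 614 ≡ 3; by Fermat, exponent reduces to 117 mod 12 = 9; 3^9 ≡ 1 (mod 13).
Mod 71: 614 ≡ 46; by Fermat, exponent reduces to 117 mod 70 = 47; 46^47 ≡ 14 (mod 71).
Combine by CRT: x ≡ 1 (mod 13), x ≡ 14 (mod 71) ⇒ x ≡ 14 (mod 923).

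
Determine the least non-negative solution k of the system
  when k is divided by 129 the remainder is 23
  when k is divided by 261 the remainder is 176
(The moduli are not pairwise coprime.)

9311

gcd(129, 261) = 3 and 3 | (176 − 23), so the pair is consistent; merging gives k ≡ 9311 (mod 11223), where 11223 = lcm(129, 261).
The solution is unique modulo lcm(129, 261) = 11223.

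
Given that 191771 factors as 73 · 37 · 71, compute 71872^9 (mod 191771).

3879

Mod 73: 71872 ≡ 40; 40^9 ≡ 10 (mod 73).
Mod 37: 71872 ≡ 18; 18^9 ≡ 31 (mod 37).
Mod 71: 71872 ≡ 20; 20^9 ≡ 45 (mod 71).
Combine by CRT: x ≡ 10 (mod 73), x ≡ 31 (mod 37), x ≡ 45 (mod 71) ⇒ x ≡ 3879 (mod 191771).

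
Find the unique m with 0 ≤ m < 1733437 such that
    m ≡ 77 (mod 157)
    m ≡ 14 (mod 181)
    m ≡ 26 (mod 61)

From m ≡ 77 (mod 157) write m = 77 + 157t. Substituting into m ≡ 14 (mod 181) gives 157t ≡ 118 (mod 181), and since 157⁻¹ ≡ 98 (mod 181), t ≡ 161. Hence m ≡ 77 + 157·161 = 25354 (mod 28417).
From m ≡ 25354 (mod 28417) write m = 25354 + 28417t. Substituting into m ≡ 26 (mod 61) gives 28417t ≡ 48 (mod 61), and since 52⁻¹ ≡ 27 (mod 61), t ≡ 15. Hence m ≡ 25354 + 28417·15 = 451609 (mod 1733437).

451609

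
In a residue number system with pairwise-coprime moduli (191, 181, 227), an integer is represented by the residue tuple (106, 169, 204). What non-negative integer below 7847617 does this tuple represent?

The moduli are pairwise coprime; N = 191·181·227 = 7847617.
N/191 = 41087; 41087 ≡ 22 (mod 191); 22·165 ≡ 1, so inverse 165.
N/181 = 43357; 43357 ≡ 98 (mod 181); 98·157 ≡ 1, so inverse 157.
N/227 = 34571; 34571 ≡ 67 (mod 227); 67·61 ≡ 1, so inverse 61.
x ≡ 106·41087·165 + 169·43357·157 + 204·34571·61 = 2299204435.
2299204435 mod 7847617 = 7700271.

7700271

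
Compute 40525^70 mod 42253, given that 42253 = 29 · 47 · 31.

9859

Mod 29: 40525 ≡ 12; by Fermat, exponent reduces to 70 mod 28 = 14; 12^14 ≡ 28 (mod 29).
Mod 47: 40525 ≡ 11; by Fermat, exponent reduces to 70 mod 46 = 24; 11^24 ≡ 36 (mod 47).
Mod 31: 40525 ≡ 8; by Fermat, exponent reduces to 70 mod 30 = 10; 8^10 ≡ 1 (mod 31).
Combine by CRT: x ≡ 28 (mod 29), x ≡ 36 (mod 47), x ≡ 1 (mod 31) ⇒ x ≡ 9859 (mod 42253).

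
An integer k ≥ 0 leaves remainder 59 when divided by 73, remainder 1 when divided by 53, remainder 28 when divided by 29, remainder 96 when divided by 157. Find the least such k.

11952349

From k ≡ 59 (mod 73) write k = 59 + 73t. Substituting into k ≡ 1 (mod 53) gives 73t ≡ 48 (mod 53), and since 20⁻¹ ≡ 8 (mod 53), t ≡ 13. Hence k ≡ 59 + 73·13 = 1008 (mod 3869).
From k ≡ 1008 (mod 3869) write k = 1008 + 3869t. Substituting into k ≡ 28 (mod 29) gives 3869t ≡ 6 (mod 29), and since 12⁻¹ ≡ 17 (mod 29), t ≡ 15. Hence k ≡ 1008 + 3869·15 = 59043 (mod 112201).
From k ≡ 59043 (mod 112201) write k = 59043 + 112201t. Substituting into k ≡ 96 (mod 157) gives 112201t ≡ 85 (mod 157), and since 103⁻¹ ≡ 125 (mod 157), t ≡ 106. Hence k ≡ 59043 + 112201·106 = 11952349 (mod 17615557).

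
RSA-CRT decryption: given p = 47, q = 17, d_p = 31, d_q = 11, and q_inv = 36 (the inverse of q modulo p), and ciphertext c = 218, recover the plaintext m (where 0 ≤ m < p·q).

m₁ = c^(d_p) mod p: c ≡ 30 (mod 47), and 30^31 mod 47 = 43.
m₂ = c^(d_q) mod q: c ≡ 14 (mod 17), and 14^11 mod 17 = 10.
h = q_inv·(m₁ − m₂) mod p = 36·(43 − 10) mod 47 = 13.
m = m₂ + h·q = 10 + 13·17 = 231.

231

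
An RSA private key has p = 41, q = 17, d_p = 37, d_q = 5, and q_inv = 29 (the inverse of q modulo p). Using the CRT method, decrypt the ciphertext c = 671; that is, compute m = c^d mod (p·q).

60

m₁ = c^(d_p) mod p: c ≡ 15 (mod 41), and 15^37 mod 41 = 19.
m₂ = c^(d_q) mod q: c ≡ 8 (mod 17), and 8^5 mod 17 = 9.
h = q_inv·(m₁ − m₂) mod p = 29·(19 − 9) mod 41 = 3.
m = m₂ + h·q = 9 + 3·17 = 60.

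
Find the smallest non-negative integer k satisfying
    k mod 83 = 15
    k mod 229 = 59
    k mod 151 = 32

From k ≡ 15 (mod 83) write k = 15 + 83t. Substituting into k ≡ 59 (mod 229) gives 83t ≡ 44 (mod 229), and since 83⁻¹ ≡ 149 (mod 229), t ≡ 144. Hence k ≡ 15 + 83·144 = 11967 (mod 19007).
From k ≡ 11967 (mod 19007) write k = 11967 + 19007t. Substituting into k ≡ 32 (mod 151) gives 19007t ≡ 145 (mod 151), and since 132⁻¹ ≡ 143 (mod 151), t ≡ 48. Hence k ≡ 11967 + 19007·48 = 924303 (mod 2870057).

924303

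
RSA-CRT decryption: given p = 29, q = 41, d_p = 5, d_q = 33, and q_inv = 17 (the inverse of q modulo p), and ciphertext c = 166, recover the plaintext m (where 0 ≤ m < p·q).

m₁ = c^(d_p) mod p: c ≡ 21 (mod 29), and 21^5 mod 29 = 2.
m₂ = c^(d_q) mod q: c ≡ 2 (mod 41), and 2^33 mod 41 = 33.
h = q_inv·(m₁ − m₂) mod p = 17·(2 − 33) mod 29 = 24.
m = m₂ + h·q = 33 + 24·41 = 1017.

1017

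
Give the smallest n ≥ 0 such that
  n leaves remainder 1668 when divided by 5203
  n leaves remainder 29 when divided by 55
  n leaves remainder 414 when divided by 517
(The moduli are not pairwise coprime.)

Combine the congruences pairwise.
gcd(5203, 55) = 11 and 11 | (29 − 1668), so the pair is consistent; merging gives n ≡ 12074 (mod 26015), where 26015 = lcm(5203, 55).
gcd(26015, 517) = 11 and 11 | (414 − 12074), so the pair is consistent; merging gives n ≡ 1026659 (mod 1222705), where 1222705 = lcm(26015, 517).
The solution is unique modulo lcm(5203, 55, 517) = 1222705.

1026659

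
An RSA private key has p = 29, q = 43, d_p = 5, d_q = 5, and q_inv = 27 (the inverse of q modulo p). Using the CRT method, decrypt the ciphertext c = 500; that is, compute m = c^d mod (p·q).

m₁ = c^(d_p) mod p: c ≡ 7 (mod 29), and 7^5 mod 29 = 16.
m₂ = c^(d_q) mod q: c ≡ 27 (mod 43), and 27^5 mod 43 = 22.
h = q_inv·(m₁ − m₂) mod p = 27·(16 − 22) mod 29 = 12.
m = m₂ + h·q = 22 + 12·43 = 538.

538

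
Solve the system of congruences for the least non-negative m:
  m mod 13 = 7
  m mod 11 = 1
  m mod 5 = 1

Combine the congruences pairwise.
From m ≡ 7 (mod 13) write m = 7 + 13t. Substituting into m ≡ 1 (mod 11) gives 13t ≡ 5 (mod 11), and since 2⁻¹ ≡ 6 (mod 11), t ≡ 8. Hence m ≡ 7 + 13·8 = 111 (mod 143).
From m ≡ 111 (mod 143) write m = 111 + 143t. Substituting into m ≡ 1 (mod 5) gives 143t ≡ 0 (mod 5), and since 3⁻¹ ≡ 2 (mod 5), t ≡ 0. Hence m ≡ 111 + 143·0 = 111 (mod 715).

111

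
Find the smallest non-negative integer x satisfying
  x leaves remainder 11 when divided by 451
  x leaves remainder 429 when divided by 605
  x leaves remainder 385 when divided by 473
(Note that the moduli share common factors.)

gcd(451, 605) = 11 and 11 | (429 − 11), so the pair is consistent; merging gives x ≡ 5874 (mod 24805), where 24805 = lcm(451, 605).
gcd(24805, 473) = 11 and 11 | (385 − 5874), so the pair is consistent; merging gives x ≡ 477169 (mod 1066615), where 1066615 = lcm(24805, 473).
The solution is unique modulo lcm(451, 605, 473) = 1066615.

477169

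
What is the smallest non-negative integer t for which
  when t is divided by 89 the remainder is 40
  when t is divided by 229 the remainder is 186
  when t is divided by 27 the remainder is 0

153387

From t ≡ 40 (mod 89) write t = 40 + 89s. Substituting into t ≡ 186 (mod 229) gives 89s ≡ 146 (mod 229), and since 89⁻¹ ≡ 211 (mod 229), s ≡ 120. Hence t ≡ 40 + 89·120 = 10720 (mod 20381).
From t ≡ 10720 (mod 20381) write t = 10720 + 20381s. Substituting into t ≡ 0 (mod 27) gives 20381s ≡ 26 (mod 27), and since 23⁻¹ ≡ 20 (mod 27), s ≡ 7. Hence t ≡ 10720 + 20381·7 = 153387 (mod 550287).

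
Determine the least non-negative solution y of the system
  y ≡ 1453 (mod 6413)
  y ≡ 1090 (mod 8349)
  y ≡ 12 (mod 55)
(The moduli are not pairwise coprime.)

694057

gcd(6413, 8349) = 121 and 121 | (1090 − 1453), so the pair is consistent; merging gives y ≡ 251560 (mod 442497), where 442497 = lcm(6413, 8349).
gcd(442497, 55) = 11 and 11 | (12 − 251560), so the pair is consistent; merging gives y ≡ 694057 (mod 2212485), where 2212485 = lcm(442497, 55).
The solution is unique modulo lcm(6413, 8349, 55) = 2212485.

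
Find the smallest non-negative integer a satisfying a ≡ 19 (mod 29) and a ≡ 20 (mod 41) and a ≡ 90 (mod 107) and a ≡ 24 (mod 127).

7570875

The moduli are pairwise coprime; N = 29·41·107·127 = 16157321.
N/29 = 557149; 557149 ≡ 1 (mod 29), inverse 1.
N/41 = 394081; 394081 ≡ 30 (mod 41); 30·26 ≡ 1, so inverse 26.
N/107 = 151003; 151003 ≡ 26 (mod 107); 26·70 ≡ 1, so inverse 70.
N/127 = 127223; 127223 ≡ 96 (mod 127); 96·86 ≡ 1, so inverse 86.
a ≡ 19·557149·1 + 20·394081·26 + 90·151003·70 + 24·127223·86 = 1429415123.
1429415123 mod 16157321 = 7570875.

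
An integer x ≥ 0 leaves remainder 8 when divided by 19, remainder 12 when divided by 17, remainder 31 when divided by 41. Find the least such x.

From x ≡ 8 (mod 19) write x = 8 + 19t. Substituting into x ≡ 12 (mod 17) gives 19t ≡ 4 (mod 17), and since 2⁻¹ ≡ 9 (mod 17), t ≡ 2. Hence x ≡ 8 + 19·2 = 46 (mod 323).
From x ≡ 46 (mod 323) write x = 46 + 323t. Substituting into x ≡ 31 (mod 41) gives 323t ≡ 26 (mod 41), and since 36⁻¹ ≡ 8 (mod 41), t ≡ 3. Hence x ≡ 46 + 323·3 = 1015 (mod 13243).

1015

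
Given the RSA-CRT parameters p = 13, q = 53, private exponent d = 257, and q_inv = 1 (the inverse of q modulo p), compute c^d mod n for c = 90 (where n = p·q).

d_p = d mod (p−1) = 257 mod 12 = 5; d_q = d mod (q−1) = 49.
m₁ = c^(d_p) mod p: c ≡ 12 (mod 13), and 12^5 mod 13 = 12.
m₂ = c^(d_q) mod q: c ≡ 37 (mod 53), and 37^49 mod 53 = 7.
h = q_inv·(m₁ − m₂) mod p = 1·(12 − 7) mod 13 = 5.
m = m₂ + h·q = 7 + 5·53 = 272.

272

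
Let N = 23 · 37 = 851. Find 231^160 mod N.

645

Mod 23: 231 ≡ 1; by Fermat, exponent reduces to 160 mod 22 = 6; 1^6 ≡ 1 (mod 23).
Mod 37: 231 ≡ 9; by Fermat, exponent reduces to 160 mod 36 = 16; 9^16 ≡ 16 (mod 37).
Combine by CRT: x ≡ 1 (mod 23), x ≡ 16 (mod 37) ⇒ x ≡ 645 (mod 851).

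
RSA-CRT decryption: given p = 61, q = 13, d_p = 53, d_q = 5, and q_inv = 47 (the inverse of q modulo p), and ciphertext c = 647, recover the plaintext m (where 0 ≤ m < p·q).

m₁ = c^(d_p) mod p: c ≡ 37 (mod 61), and 37^53 mod 61 = 38.
m₂ = c^(d_q) mod q: c ≡ 10 (mod 13), and 10^5 mod 13 = 4.
h = q_inv·(m₁ − m₂) mod p = 47·(38 − 4) mod 61 = 12.
m = m₂ + h·q = 4 + 12·13 = 160.

160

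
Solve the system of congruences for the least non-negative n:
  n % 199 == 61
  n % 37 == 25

1653

From n ≡ 61 (mod 199) write n = 61 + 199t. Substituting into n ≡ 25 (mod 37) gives 199t ≡ 1 (mod 37), and since 14⁻¹ ≡ 8 (mod 37), t ≡ 8. Hence n ≡ 61 + 199·8 = 1653 (mod 7363).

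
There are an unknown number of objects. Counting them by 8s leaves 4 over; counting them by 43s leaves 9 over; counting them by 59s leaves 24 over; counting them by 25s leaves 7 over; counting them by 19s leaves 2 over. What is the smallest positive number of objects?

2148332

The moduli are pairwise coprime; M = 8·43·59·25·19 = 9640600.
M/8 = 1205075; 1205075 ≡ 3 (mod 8); 3·3 ≡ 1, so inverse 3.
M/43 = 224200; 224200 ≡ 41 (mod 43); 41·21 ≡ 1, so inverse 21.
M/59 = 163400; 163400 ≡ 29 (mod 59); 29·57 ≡ 1, so inverse 57.
M/25 = 385624; 385624 ≡ 24 (mod 25); 24·24 ≡ 1, so inverse 24.
M/19 = 507400; 507400 ≡ 5 (mod 19); 5·4 ≡ 1, so inverse 4.
N ≡ 4·1205075·3 + 9·224200·21 + 24·163400·57 + 7·385624·24 + 2·507400·4 = 349209932.
349209932 mod 9640600 = 2148332.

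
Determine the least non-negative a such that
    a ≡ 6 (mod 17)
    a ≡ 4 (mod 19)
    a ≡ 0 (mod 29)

From a ≡ 6 (mod 17) write a = 6 + 17t. Substituting into a ≡ 4 (mod 19) gives 17t ≡ 17 (mod 19), and since 17⁻¹ ≡ 9 (mod 19), t ≡ 1. Hence a ≡ 6 + 17·1 = 23 (mod 323).
From a ≡ 23 (mod 323) write a = 23 + 323t. Substituting into a ≡ 0 (mod 29) gives 323t ≡ 6 (mod 29), and since 4⁻¹ ≡ 22 (mod 29), t ≡ 16. Hence a ≡ 23 + 323·16 = 5191 (mod 9367).

5191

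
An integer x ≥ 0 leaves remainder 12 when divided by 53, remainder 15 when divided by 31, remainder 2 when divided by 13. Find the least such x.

The moduli are pairwise coprime; N = 53·31·13 = 21359.
N/53 = 403; 403 ≡ 32 (mod 53); 32·5 ≡ 1, so inverse 5.
N/31 = 689; 689 ≡ 7 (mod 31); 7·9 ≡ 1, so inverse 9.
N/13 = 1643; 1643 ≡ 5 (mod 13); 5·8 ≡ 1, so inverse 8.
x ≡ 12·403·5 + 15·689·9 + 2·1643·8 = 143483.
143483 mod 21359 = 15329.

15329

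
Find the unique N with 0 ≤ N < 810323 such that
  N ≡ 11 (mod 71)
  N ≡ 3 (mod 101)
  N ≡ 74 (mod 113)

782147

From N ≡ 11 (mod 71) write N = 11 + 71t. Substituting into N ≡ 3 (mod 101) gives 71t ≡ 93 (mod 101), and since 71⁻¹ ≡ 37 (mod 101), t ≡ 7. Hence N ≡ 11 + 71·7 = 508 (mod 7171).
From N ≡ 508 (mod 7171) write N = 508 + 7171t. Substituting into N ≡ 74 (mod 113) gives 7171t ≡ 18 (mod 113), and since 52⁻¹ ≡ 50 (mod 113), t ≡ 109. Hence N ≡ 508 + 7171·109 = 782147 (mod 810323).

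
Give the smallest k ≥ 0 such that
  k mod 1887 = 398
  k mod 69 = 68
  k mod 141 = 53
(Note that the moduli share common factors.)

gcd(1887, 69) = 3 and 3 | (68 − 398), so the pair is consistent; merging gives k ≡ 28703 (mod 43401), where 43401 = lcm(1887, 69).
gcd(43401, 141) = 3 and 3 | (53 − 28703), so the pair is consistent; merging gives k ≡ 72104 (mod 2039847), where 2039847 = lcm(43401, 141).
The solution is unique modulo lcm(1887, 69, 141) = 2039847.

72104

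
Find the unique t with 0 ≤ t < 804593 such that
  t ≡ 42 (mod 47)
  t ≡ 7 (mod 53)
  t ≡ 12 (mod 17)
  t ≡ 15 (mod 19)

425862

Combine the congruences pairwise.
From t ≡ 42 (mod 47) write t = 42 + 47s. Substituting into t ≡ 7 (mod 53) gives 47s ≡ 18 (mod 53), and since 47⁻¹ ≡ 44 (mod 53), s ≡ 50. Hence t ≡ 42 + 47·50 = 2392 (mod 2491).
From t ≡ 2392 (mod 2491) write t = 2392 + 2491s. Substituting into t ≡ 12 (mod 17) gives 2491s ≡ 0 (mod 17), and since 9⁻¹ ≡ 2 (mod 17), s ≡ 0. Hence t ≡ 2392 + 2491·0 = 2392 (mod 42347).
From t ≡ 2392 (mod 42347) write t = 2392 + 42347s. Substituting into t ≡ 15 (mod 19) gives 42347s ≡ 17 (mod 19), and since 15⁻¹ ≡ 14 (mod 19), s ≡ 10. Hence t ≡ 2392 + 42347·10 = 425862 (mod 804593).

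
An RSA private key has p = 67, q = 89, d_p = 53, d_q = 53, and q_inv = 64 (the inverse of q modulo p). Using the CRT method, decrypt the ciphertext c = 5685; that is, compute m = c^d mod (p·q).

m₁ = c^(d_p) mod p: c ≡ 57 (mod 67), and 57^53 mod 67 = 7.
m₂ = c^(d_q) mod q: c ≡ 78 (mod 89), and 78^53 mod 89 = 64.
h = q_inv·(m₁ − m₂) mod p = 64·(7 − 64) mod 67 = 37.
m = m₂ + h·q = 64 + 37·89 = 3357.

3357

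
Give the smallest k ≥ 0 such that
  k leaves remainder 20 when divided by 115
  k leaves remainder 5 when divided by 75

1055

gcd(115, 75) = 5 and 5 | (5 − 20), so the pair is consistent; merging gives k ≡ 1055 (mod 1725), where 1725 = lcm(115, 75).
The solution is unique modulo lcm(115, 75) = 1725.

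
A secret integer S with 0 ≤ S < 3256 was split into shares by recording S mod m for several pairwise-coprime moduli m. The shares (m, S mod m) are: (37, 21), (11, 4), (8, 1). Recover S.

169

Combine the congruences pairwise.
From S ≡ 21 (mod 37) write S = 21 + 37t. Substituting into S ≡ 4 (mod 11) gives 37t ≡ 5 (mod 11), and since 4⁻¹ ≡ 3 (mod 11), t ≡ 4. Hence S ≡ 21 + 37·4 = 169 (mod 407).
From S ≡ 169 (mod 407) write S = 169 + 407t. Substituting into S ≡ 1 (mod 8) gives 407t ≡ 0 (mod 8), and since 7⁻¹ ≡ 7 (mod 8), t ≡ 0. Hence S ≡ 169 + 407·0 = 169 (mod 3256).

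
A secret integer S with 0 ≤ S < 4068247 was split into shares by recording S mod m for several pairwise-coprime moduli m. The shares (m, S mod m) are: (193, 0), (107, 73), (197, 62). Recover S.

The moduli are pairwise coprime; N = 193·107·197 = 4068247.
N/193 = 21079; 21079 ≡ 42 (mod 193); 42·23 ≡ 1, so inverse 23.
N/107 = 38021; 38021 ≡ 36 (mod 107); 36·3 ≡ 1, so inverse 3.
N/197 = 20651; 20651 ≡ 163 (mod 197); 163·168 ≡ 1, so inverse 168.
S ≡ 0·21079·23 + 73·38021·3 + 62·20651·168 = 223427415.
223427415 mod 4068247 = 3742077.

3742077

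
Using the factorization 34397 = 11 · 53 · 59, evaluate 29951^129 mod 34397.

32763

Mod 11: 29951 ≡ 9; by Fermat, exponent reduces to 129 mod 10 = 9; 9^9 ≡ 5 (mod 11).
Mod 53: 29951 ≡ 6; by Fermat, exponent reduces to 129 mod 52 = 25; 6^25 ≡ 9 (mod 53).
Mod 59: 29951 ≡ 38; by Fermat, exponent reduces to 129 mod 58 = 13; 38^13 ≡ 18 (mod 59).
Combine by CRT: x ≡ 5 (mod 11), x ≡ 9 (mod 53), x ≡ 18 (mod 59) ⇒ x ≡ 32763 (mod 34397).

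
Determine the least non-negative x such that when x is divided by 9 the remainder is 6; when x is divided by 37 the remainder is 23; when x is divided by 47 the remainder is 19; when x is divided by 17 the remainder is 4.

The moduli are pairwise coprime; N = 9·37·47·17 = 266067.
N/9 = 29563; 29563 ≡ 7 (mod 9); 7·4 ≡ 1, so inverse 4.
N/37 = 7191; 7191 ≡ 13 (mod 37); 13·20 ≡ 1, so inverse 20.
N/47 = 5661; 5661 ≡ 21 (mod 47); 21·9 ≡ 1, so inverse 9.
N/17 = 15651; 15651 ≡ 11 (mod 17); 11·14 ≡ 1, so inverse 14.
x ≡ 6·29563·4 + 23·7191·20 + 19·5661·9 + 4·15651·14 = 5861859.
5861859 mod 266067 = 8385.

8385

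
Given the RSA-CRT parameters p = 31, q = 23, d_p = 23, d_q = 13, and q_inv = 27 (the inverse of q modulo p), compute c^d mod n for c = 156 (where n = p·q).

m₁ = c^(d_p) mod p: c ≡ 1 (mod 31), and 1^23 mod 31 = 1.
m₂ = c^(d_q) mod q: c ≡ 18 (mod 23), and 18^13 mod 23 = 2.
h = q_inv·(m₁ − m₂) mod p = 27·(1 − 2) mod 31 = 4.
m = m₂ + h·q = 2 + 4·23 = 94.

94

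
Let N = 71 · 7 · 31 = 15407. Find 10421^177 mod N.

6418

Mod 71: 10421 ≡ 55; by Fermat, exponent reduces to 177 mod 70 = 37; 55^37 ≡ 28 (mod 71).
Mod 7: 10421 ≡ 5; by Fermat, exponent reduces to 177 mod 6 = 3; 5^3 ≡ 6 (mod 7).
Mod 31: 10421 ≡ 5; by Fermat, exponent reduces to 177 mod 30 = 27; 5^27 ≡ 1 (mod 31).
Combine by CRT: x ≡ 28 (mod 71), x ≡ 6 (mod 7), x ≡ 1 (mod 31) ⇒ x ≡ 6418 (mod 15407).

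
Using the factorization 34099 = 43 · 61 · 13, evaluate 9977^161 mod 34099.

Mod 43: 9977 ≡ 1; by Fermat, exponent reduces to 161 mod 42 = 35; 1^35 ≡ 1 (mod 43).
Mod 61: 9977 ≡ 34; by Fermat, exponent reduces to 161 mod 60 = 41; 34^41 ≡ 34 (mod 61).
Mod 13: 9977 ≡ 6; by Fermat, exponent reduces to 161 mod 12 = 5; 6^5 ≡ 2 (mod 13).
Combine by CRT: x ≡ 1 (mod 43), x ≡ 34 (mod 61), x ≡ 2 (mod 13) ⇒ x ≡ 2108 (mod 34099).

2108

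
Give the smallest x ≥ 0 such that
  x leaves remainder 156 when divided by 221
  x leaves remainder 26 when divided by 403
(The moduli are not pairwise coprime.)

gcd(221, 403) = 13 and 13 | (26 − 156), so the pair is consistent; merging gives x ≡ 3250 (mod 6851), where 6851 = lcm(221, 403).
The solution is unique modulo lcm(221, 403) = 6851.

3250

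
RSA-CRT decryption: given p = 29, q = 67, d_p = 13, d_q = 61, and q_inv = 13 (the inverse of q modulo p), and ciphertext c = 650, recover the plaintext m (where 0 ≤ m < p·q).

505

m₁ = c^(d_p) mod p: c ≡ 12 (mod 29), and 12^13 mod 29 = 12.
m₂ = c^(d_q) mod q: c ≡ 47 (mod 67), and 47^61 mod 67 = 36.
h = q_inv·(m₁ − m₂) mod p = 13·(12 − 36) mod 29 = 7.
m = m₂ + h·q = 36 + 7·67 = 505.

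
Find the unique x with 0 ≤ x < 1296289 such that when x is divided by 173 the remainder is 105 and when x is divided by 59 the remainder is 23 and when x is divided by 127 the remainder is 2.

The moduli are pairwise coprime; N = 173·59·127 = 1296289.
N/173 = 7493; 7493 ≡ 54 (mod 173); 54·157 ≡ 1, so inverse 157.
N/59 = 21971; 21971 ≡ 23 (mod 59); 23·18 ≡ 1, so inverse 18.
N/127 = 10207; 10207 ≡ 47 (mod 127); 47·100 ≡ 1, so inverse 100.
x ≡ 105·7493·157 + 23·21971·18 + 2·10207·100 = 134659499.
134659499 mod 1296289 = 1141732.

1141732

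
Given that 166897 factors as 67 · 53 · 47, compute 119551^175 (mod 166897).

Mod 67: 119551 ≡ 23; by Fermat, exponent reduces to 175 mod 66 = 43; 23^43 ≡ 10 (mod 67).
Mod 53: 119551 ≡ 36; by Fermat, exponent reduces to 175 mod 52 = 19; 36^19 ≡ 44 (mod 53).
Mod 47: 119551 ≡ 30; by Fermat, exponent reduces to 175 mod 46 = 37; 30^37 ≡ 38 (mod 47).
Combine by CRT: x ≡ 10 (mod 67), x ≡ 44 (mod 53), x ≡ 38 (mod 47) ⇒ x ≡ 156924 (mod 166897).

156924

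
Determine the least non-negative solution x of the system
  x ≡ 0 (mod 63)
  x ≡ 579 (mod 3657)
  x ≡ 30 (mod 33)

gcd(63, 3657) = 3 and 3 | (579 − 0), so the pair is consistent; merging gives x ≡ 62748 (mod 76797), where 76797 = lcm(63, 3657).
gcd(76797, 33) = 3 and 3 | (30 − 62748), so the pair is consistent; merging gives x ≡ 677124 (mod 844767), where 844767 = lcm(76797, 33).
The solution is unique modulo lcm(63, 3657, 33) = 844767.

677124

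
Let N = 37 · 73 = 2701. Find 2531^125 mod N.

Mod 37: 2531 ≡ 15; by Fermat, exponent reduces to 125 mod 36 = 17; 15^17 ≡ 32 (mod 37).
Mod 73: 2531 ≡ 49; by Fermat, exponent reduces to 125 mod 72 = 53; 49^53 ≡ 70 (mod 73).
Combine by CRT: x ≡ 32 (mod 37), x ≡ 70 (mod 73) ⇒ x ≡ 143 (mod 2701).

143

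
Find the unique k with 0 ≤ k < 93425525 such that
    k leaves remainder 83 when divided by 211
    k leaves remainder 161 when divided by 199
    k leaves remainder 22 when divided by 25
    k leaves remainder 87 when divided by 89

27609222

The moduli are pairwise coprime; N = 211·199·25·89 = 93425525.
N/211 = 442775; 442775 ≡ 97 (mod 211); 97·124 ≡ 1, so inverse 124.
N/199 = 469475; 469475 ≡ 34 (mod 199); 34·41 ≡ 1, so inverse 41.
N/25 = 3737021; 3737021 ≡ 21 (mod 25); 21·6 ≡ 1, so inverse 6.
N/89 = 1049725; 1049725 ≡ 59 (mod 89); 59·86 ≡ 1, so inverse 86.
k ≡ 83·442775·124 + 161·469475·41 + 22·3737021·6 + 87·1049725·86 = 16003373997.
16003373997 mod 93425525 = 27609222.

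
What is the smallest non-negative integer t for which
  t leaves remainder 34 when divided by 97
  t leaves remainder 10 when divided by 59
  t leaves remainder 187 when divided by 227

1192164

The moduli are pairwise coprime; N = 97·59·227 = 1299121.
N/97 = 13393; 13393 ≡ 7 (mod 97); 7·14 ≡ 1, so inverse 14.
N/59 = 22019; 22019 ≡ 12 (mod 59); 12·5 ≡ 1, so inverse 5.
N/227 = 5723; 5723 ≡ 48 (mod 227); 48·175 ≡ 1, so inverse 175.
t ≡ 34·13393·14 + 10·22019·5 + 187·5723·175 = 194761193.
194761193 mod 1299121 = 1192164.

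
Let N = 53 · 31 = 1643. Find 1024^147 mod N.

590

Mod 53: 1024 ≡ 17; by Fermat, exponent reduces to 147 mod 52 = 43; 17^43 ≡ 7 (mod 53).
Mod 31: 1024 ≡ 1; by Fermat, exponent reduces to 147 mod 30 = 27; 1^27 ≡ 1 (mod 31).
Combine by CRT: x ≡ 7 (mod 53), x ≡ 1 (mod 31) ⇒ x ≡ 590 (mod 1643).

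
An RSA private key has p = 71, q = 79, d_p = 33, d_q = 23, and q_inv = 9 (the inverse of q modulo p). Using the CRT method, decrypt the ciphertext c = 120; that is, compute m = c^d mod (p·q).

m₁ = c^(d_p) mod p: c ≡ 49 (mod 71), and 49^33 mod 71 = 60.
m₂ = c^(d_q) mod q: c ≡ 41 (mod 79), and 41^23 mod 79 = 12.
h = q_inv·(m₁ − m₂) mod p = 9·(60 − 12) mod 71 = 6.
m = m₂ + h·q = 12 + 6·79 = 486.

486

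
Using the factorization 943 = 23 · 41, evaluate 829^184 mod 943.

Mod 23: 829 ≡ 1; by Fermat, exponent reduces to 184 mod 22 = 8; 1^8 ≡ 1 (mod 23).
Mod 41: 829 ≡ 9; by Fermat, exponent reduces to 184 mod 40 = 24; 9^24 ≡ 1 (mod 41).
Combine by CRT: x ≡ 1 (mod 23), x ≡ 1 (mod 41) ⇒ x ≡ 1 (mod 943).

1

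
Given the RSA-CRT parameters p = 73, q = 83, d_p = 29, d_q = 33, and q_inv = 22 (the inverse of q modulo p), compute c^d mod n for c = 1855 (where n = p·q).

m₁ = c^(d_p) mod p: c ≡ 30 (mod 73), and 30^29 mod 73 = 52.
m₂ = c^(d_q) mod q: c ≡ 29 (mod 83), and 29^33 mod 83 = 78.
h = q_inv·(m₁ − m₂) mod p = 22·(52 − 78) mod 73 = 12.
m = m₂ + h·q = 78 + 12·83 = 1074.

1074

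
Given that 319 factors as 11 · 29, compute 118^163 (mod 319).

39

Mod 11: 118 ≡ 8; by Fermat, exponent reduces to 163 mod 10 = 3; 8^3 ≡ 6 (mod 11).
Mod 29: 118 ≡ 2; by Fermat, exponent reduces to 163 mod 28 = 23; 2^23 ≡ 10 (mod 29).
Combine by CRT: x ≡ 6 (mod 11), x ≡ 10 (mod 29) ⇒ x ≡ 39 (mod 319).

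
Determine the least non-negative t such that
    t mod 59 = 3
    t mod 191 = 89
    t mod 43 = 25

The moduli are pairwise coprime; N = 59·191·43 = 484567.
N/59 = 8213; 8213 ≡ 12 (mod 59); 12·5 ≡ 1, so inverse 5.
N/191 = 2537; 2537 ≡ 54 (mod 191); 54·46 ≡ 1, so inverse 46.
N/43 = 11269; 11269 ≡ 3 (mod 43); 3·29 ≡ 1, so inverse 29.
t ≡ 3·8213·5 + 89·2537·46 + 25·11269·29 = 18679698.
18679698 mod 484567 = 266152.

266152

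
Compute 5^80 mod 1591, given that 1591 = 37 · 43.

1348

Mod 37: 5 ≡ 5; by Fermat, exponent reduces to 80 mod 36 = 8; 5^8 ≡ 16 (mod 37).
Mod 43: 5 ≡ 5; by Fermat, exponent reduces to 80 mod 42 = 38; 5^38 ≡ 15 (mod 43).
Combine by CRT: x ≡ 16 (mod 37), x ≡ 15 (mod 43) ⇒ x ≡ 1348 (mod 1591).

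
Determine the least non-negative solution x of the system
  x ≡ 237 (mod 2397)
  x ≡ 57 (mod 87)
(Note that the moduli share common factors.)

43383

Combine the congruences pairwise.
gcd(2397, 87) = 3 and 3 | (57 − 237), so the pair is consistent; merging gives x ≡ 43383 (mod 69513), where 69513 = lcm(2397, 87).
The solution is unique modulo lcm(2397, 87) = 69513.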